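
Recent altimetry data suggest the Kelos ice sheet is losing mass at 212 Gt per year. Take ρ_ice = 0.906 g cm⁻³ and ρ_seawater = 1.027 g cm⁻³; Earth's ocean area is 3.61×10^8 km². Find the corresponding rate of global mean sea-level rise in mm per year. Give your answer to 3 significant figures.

≈ 0.572 mm/yr

ρ_w = 1.027 g cm⁻³ = 1027 kg m⁻³. Annual water volume added = 212 Gt / ρ_w = 2.120×10^14 kg / 1027 kg m⁻³ = 2.064×10^11 m³.
Δh per year = 2.064×10^11 / 3.61×10^14 = 5.72×10^-4 m = 0.572 mm.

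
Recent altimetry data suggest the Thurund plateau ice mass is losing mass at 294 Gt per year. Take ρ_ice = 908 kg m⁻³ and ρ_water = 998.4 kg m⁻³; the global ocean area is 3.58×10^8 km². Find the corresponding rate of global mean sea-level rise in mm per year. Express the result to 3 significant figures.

≈ 0.823 mm/yr

ρ_w = 998.4 kg m⁻³. Annual water volume added = 294 Gt / ρ_w = 2.940×10^14 kg / 998.4 kg m⁻³ = 2.945×10^11 m³.
Δh per year = 2.945×10^11 / 3.58×10^14 = 8.23×10^-4 m = 0.823 mm.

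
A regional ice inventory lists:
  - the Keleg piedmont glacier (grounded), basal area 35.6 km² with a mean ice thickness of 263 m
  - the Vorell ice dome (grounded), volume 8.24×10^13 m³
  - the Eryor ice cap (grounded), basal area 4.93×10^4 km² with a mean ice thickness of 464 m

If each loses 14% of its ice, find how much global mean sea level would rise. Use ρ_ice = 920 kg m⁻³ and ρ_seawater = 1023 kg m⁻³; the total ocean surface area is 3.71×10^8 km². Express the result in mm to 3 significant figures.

≈ 35.7 mm

Keleg: ice volume = 35.6 km² × 263 m = 9.363 km³; 0.14 × 9.363 × (920/1023) = 1.179 km³ of water.
Vorell: 0.14 × 8.24×10^13 m³ × (920/1023) = 1.037×10^13 m³ of water.
Eryor: ice volume = 4.93×10^4 km² × 464 m = 2.288×10^4 km³; 0.14 × 2.288×10^4 × (920/1023) = 2880 km³ of water.
Total added water ≈ 1.326×10^13 m³ over 3.71×10^14 m² → Δh = 0.0357 m = 35.7 mm.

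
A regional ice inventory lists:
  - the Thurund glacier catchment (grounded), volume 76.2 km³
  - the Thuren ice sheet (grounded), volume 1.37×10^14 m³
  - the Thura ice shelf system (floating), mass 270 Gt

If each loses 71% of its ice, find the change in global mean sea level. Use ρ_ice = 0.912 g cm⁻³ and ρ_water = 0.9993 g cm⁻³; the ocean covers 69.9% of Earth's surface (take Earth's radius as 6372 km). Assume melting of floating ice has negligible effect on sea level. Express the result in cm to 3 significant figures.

Thurund: 0.71 × 76.2 km³ × (912/999.3) = 49.38 km³ of water.
Thuren: 0.71 × 1.37×10^14 m³ × (912/999.3) = 8.877×10^13 m³ of water.
The Thura ice shelf system is floating and already displaces its own weight of water, so its melt adds essentially nothing to sea level.
Total added water ≈ 8.882×10^13 m³ over 3.57×10^14 m² → Δh = 0.249 m = 24.9 cm.

≈ 24.9 cm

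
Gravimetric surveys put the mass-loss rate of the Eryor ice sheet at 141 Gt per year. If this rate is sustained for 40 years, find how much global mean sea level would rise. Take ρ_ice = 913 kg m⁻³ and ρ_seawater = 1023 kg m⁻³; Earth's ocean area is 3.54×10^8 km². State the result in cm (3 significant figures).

Total mass lost = 141 Gt/yr × 40 yr = 5640 Gt = 5.640×10^15 kg.
ρ_w = 1023 kg m⁻³, so water volume = 5.640×10^15 / 1023 = 5.513×10^12 m³.
Δh = 5.513×10^12 / 3.54×10^14 = 0.0156 m = 1.56 cm.

≈ 1.56 cm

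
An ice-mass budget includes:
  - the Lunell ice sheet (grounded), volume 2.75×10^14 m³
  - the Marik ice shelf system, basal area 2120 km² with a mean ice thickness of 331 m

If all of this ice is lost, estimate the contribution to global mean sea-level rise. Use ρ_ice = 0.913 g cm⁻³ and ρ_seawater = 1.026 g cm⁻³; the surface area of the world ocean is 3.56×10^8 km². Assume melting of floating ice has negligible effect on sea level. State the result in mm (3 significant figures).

Lunell: 2.75×10^14 m³ × (913/1026) = 2.447×10^14 m³ of water.
The Marik ice shelf system is floating and already displaces its own weight of water, so its melt adds essentially nothing to sea level.
Total added water ≈ 2.447×10^14 m³ over 3.56×10^14 m² → Δh = 0.687 m = 687 mm.

≈ 687 mm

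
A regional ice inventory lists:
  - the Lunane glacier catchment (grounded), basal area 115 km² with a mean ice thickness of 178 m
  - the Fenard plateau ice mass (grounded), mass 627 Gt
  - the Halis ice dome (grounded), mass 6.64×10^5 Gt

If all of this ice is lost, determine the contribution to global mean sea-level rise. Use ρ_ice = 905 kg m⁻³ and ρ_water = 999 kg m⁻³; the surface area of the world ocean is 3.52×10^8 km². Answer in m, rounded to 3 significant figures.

Lunane: ice volume = 115 km² × 178 m = 20.47 km³; 20.47 × (905/999) = 18.54 km³ of water.
Fenard: 627 Gt = 6.270×10^14 kg; dividing by ρ_w = 999 kg m⁻³ gives 6.276×10^11 m³ of water.
Halis: 6.64×10^5 Gt = 6.640×10^17 kg; dividing by ρ_w = 999 kg m⁻³ gives 6.647×10^14 m³ of water.
Total added water ≈ 6.653×10^14 m³ over 3.52×10^14 m² → Δh = 1.89 m.

≈ 1.89 m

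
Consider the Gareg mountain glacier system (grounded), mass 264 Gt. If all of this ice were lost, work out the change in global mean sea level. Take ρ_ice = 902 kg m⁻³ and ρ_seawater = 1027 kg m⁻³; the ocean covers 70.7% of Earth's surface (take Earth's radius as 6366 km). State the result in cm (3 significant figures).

≈ 0.0714 cm

Gareg: 264 Gt = 2.640×10^14 kg; dividing by ρ_w = 1027 kg m⁻³ gives 2.571×10^11 m³ of water.
Spread over 3.60×10^14 m² of ocean, Δh = 2.571×10^11 / 3.60×10^14 = 7.14×10^-4 m = 0.0714 cm.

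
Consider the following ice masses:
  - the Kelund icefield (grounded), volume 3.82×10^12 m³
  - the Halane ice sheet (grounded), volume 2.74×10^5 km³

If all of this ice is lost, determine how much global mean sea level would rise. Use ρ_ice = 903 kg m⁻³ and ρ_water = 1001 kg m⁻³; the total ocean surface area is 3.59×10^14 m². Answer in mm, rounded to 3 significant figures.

Kelund: 3.82×10^12 m³ × (903/1001) = 3.446×10^12 m³ of water.
Halane: 2.74×10^5 km³ × (903/1001) = 2.472×10^5 km³ of water.
Total added water ≈ 2.506×10^14 m³ over 3.59×10^14 m² → Δh = 0.698 m = 698 mm.

≈ 698 mm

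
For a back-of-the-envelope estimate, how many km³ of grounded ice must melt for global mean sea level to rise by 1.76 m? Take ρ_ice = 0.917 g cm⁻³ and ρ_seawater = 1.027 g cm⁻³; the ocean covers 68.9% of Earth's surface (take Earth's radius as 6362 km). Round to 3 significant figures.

≈ 6.91×10^5 km³

Required water volume = Δh × A = 1.76 m × 3.50×10^14 m² = 6.168×10^14 m³ = 6.168×10^5 km³.
Ice volume = water volume × ρ_w/ρ_ice = 6.168×10^5 × 1027/917 = 6.91×10^5 km³.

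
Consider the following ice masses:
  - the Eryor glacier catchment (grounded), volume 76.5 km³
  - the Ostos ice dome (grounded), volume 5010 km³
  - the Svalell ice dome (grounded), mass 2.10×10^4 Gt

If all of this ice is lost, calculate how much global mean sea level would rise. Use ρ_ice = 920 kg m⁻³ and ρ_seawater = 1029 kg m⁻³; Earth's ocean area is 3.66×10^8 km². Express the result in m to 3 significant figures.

Eryor: 76.5 km³ × (920/1029) = 68.40 km³ of water.
Ostos: 5010 km³ × (920/1029) = 4479 km³ of water.
Svalell: 2.10×10^4 Gt = 2.100×10^16 kg; dividing by ρ_w = 1029 kg m⁻³ gives 2.041×10^13 m³ of water.
Total added water ≈ 2.496×10^13 m³ over 3.66×10^14 m² → Δh = 0.0682 m.

≈ 0.0682 m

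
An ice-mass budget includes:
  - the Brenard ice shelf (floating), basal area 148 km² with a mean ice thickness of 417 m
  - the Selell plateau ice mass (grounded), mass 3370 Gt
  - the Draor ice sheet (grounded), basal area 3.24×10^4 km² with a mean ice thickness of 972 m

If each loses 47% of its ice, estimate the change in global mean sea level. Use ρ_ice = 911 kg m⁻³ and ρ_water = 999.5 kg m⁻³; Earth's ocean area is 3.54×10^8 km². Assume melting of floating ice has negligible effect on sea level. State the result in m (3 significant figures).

≈ 0.0426 m

The Brenard ice shelf is floating and already displaces its own weight of water, so its melt adds essentially nothing to sea level.
Selell: 0.47 × 3370 Gt = 1.584×10^15 kg; dividing by ρ_w = 999.5 kg m⁻³ gives 1.585×10^12 m³ of water.
Draor: ice volume = 3.24×10^4 km² × 972 m = 3.149×10^4 km³; 0.47 × 3.149×10^4 × (911/999.5) = 1.349×10^4 km³ of water.
Total added water ≈ 1.508×10^13 m³ over 3.54×10^14 m² → Δh = 0.0426 m.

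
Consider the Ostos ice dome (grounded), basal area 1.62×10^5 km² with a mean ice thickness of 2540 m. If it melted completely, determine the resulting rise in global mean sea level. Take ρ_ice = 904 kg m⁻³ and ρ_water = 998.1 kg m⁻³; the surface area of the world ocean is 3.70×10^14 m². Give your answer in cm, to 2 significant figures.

≈ 100 cm

Ostos: ice volume = 1.62×10^5 km² × 2540 m = 4.115×10^5 km³; 4.115×10^5 × (904/998.1) = 3.727×10^5 km³ of water.
Spread over 3.70×10^14 m² of ocean, Δh = 3.727×10^14 / 3.70×10^14 = 1.01 m = 100 cm.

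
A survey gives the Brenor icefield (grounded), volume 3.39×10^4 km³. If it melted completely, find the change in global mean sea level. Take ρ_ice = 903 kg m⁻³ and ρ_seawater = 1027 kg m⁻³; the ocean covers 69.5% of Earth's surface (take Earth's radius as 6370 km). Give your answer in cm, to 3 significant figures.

Brenor: 3.39×10^4 km³ × (903/1027) = 2.981×10^4 km³ of water.
Spread over 3.54×10^14 m² of ocean, Δh = 2.981×10^13 / 3.54×10^14 = 0.0841 m = 8.41 cm.

≈ 8.41 cm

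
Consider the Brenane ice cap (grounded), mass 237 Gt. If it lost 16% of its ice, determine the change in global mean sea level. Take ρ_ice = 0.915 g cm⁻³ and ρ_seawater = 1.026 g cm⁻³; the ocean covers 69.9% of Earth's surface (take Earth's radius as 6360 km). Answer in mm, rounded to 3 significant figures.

Brenane: 0.16 × 237 Gt = 3.792×10^13 kg; dividing by ρ_w = 1.026 g cm⁻³ = 1026 kg m⁻³ gives 3.696×10^10 m³ of water.
Spread over 3.55×10^14 m² of ocean, Δh = 3.696×10^10 / 3.55×10^14 = 1.04×10^-4 m = 0.104 mm.

≈ 0.104 mm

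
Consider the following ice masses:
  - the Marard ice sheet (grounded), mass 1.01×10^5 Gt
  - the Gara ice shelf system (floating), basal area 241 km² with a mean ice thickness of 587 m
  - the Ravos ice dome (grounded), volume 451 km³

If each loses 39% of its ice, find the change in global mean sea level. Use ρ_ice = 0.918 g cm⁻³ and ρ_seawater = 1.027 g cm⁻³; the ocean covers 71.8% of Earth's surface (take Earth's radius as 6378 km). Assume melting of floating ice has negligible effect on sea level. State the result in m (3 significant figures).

≈ 0.105 m

Marard: 0.39 × 1.01×10^5 Gt = 3.939×10^16 kg; dividing by ρ_w = 1.027 g cm⁻³ = 1027 kg m⁻³ gives 3.835×10^13 m³ of water.
The Gara ice shelf system is floating and already displaces its own weight of water, so its melt adds essentially nothing to sea level.
Ravos: 0.39 × 451 km³ × (918/1027) = 157.2 km³ of water.
Total added water ≈ 3.851×10^13 m³ over 3.67×10^14 m² → Δh = 0.105 m.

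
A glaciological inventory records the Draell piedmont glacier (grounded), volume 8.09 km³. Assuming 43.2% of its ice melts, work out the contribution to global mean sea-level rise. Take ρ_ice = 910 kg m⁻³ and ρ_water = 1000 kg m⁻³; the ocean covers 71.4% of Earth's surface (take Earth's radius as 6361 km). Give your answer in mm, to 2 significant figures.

≈ 8.8×10^-3 mm

Draell: 0.432 × 8.09 km³ × (910/1000) = 3.180 km³ of water.
Spread over 3.63×10^14 m² of ocean, Δh = 3.180×10^9 / 3.63×10^14 = 8.76×10^-6 m = 8.8×10^-3 mm.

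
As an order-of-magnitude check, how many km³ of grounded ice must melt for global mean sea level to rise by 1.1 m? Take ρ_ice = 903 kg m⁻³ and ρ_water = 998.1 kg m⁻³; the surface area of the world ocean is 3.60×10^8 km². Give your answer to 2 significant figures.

≈ 4.4×10^5 km³

Required water volume = Δh × A = 1.1 m × 3.60×10^14 m² = 3.960×10^14 m³ = 3.960×10^5 km³.
Ice volume = water volume × ρ_w/ρ_ice = 3.960×10^5 × 998.1/903 = 4.4×10^5 km³.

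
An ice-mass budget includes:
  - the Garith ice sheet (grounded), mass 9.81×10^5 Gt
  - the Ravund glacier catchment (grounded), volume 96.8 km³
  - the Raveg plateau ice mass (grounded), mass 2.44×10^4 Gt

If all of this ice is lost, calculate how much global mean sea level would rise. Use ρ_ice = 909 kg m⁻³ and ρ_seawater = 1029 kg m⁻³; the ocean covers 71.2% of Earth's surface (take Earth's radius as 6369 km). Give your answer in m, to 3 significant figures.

≈ 2.69 m

Garith: 9.81×10^5 Gt = 9.810×10^17 kg; dividing by ρ_w = 1029 kg m⁻³ gives 9.534×10^14 m³ of water.
Ravund: 96.8 km³ × (909/1029) = 85.51 km³ of water.
Raveg: 2.44×10^4 Gt = 2.440×10^16 kg; dividing by ρ_w = 1029 kg m⁻³ gives 2.371×10^13 m³ of water.
Total added water ≈ 9.772×10^14 m³ over 3.63×10^14 m² → Δh = 2.69 m.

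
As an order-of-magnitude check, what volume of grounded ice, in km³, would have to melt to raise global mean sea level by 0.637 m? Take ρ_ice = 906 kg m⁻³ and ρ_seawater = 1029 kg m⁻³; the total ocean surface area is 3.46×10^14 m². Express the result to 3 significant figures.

≈ 2.50×10^5 km³

Required water volume = Δh × A = 0.637 m × 3.46×10^14 m² = 2.204×10^14 m³ = 2.204×10^5 km³.
Ice volume = water volume × ρ_w/ρ_ice = 2.204×10^5 × 1029/906 = 2.50×10^5 km³.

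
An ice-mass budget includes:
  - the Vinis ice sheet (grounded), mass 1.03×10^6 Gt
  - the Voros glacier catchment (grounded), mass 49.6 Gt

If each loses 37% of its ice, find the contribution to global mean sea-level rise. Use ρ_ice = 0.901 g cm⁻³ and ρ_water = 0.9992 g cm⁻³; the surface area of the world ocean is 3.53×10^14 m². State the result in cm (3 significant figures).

Vinis: 0.37 × 1.03×10^6 Gt = 3.811×10^17 kg; dividing by ρ_w = 0.9992 g cm⁻³ = 999.2 kg m⁻³ gives 3.814×10^14 m³ of water.
Voros: 0.37 × 49.6 Gt = 1.835×10^13 kg; dividing by ρ_w = 999.2 kg m⁻³ gives 1.837×10^10 m³ of water.
Total added water ≈ 3.814×10^14 m³ over 3.53×10^14 m² → Δh = 1.08 m = 108 cm.

≈ 108 cm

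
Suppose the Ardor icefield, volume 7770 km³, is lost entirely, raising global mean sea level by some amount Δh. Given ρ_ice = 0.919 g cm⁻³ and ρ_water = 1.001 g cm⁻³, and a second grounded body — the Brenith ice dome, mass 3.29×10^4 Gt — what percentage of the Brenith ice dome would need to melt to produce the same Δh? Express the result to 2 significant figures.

Equal sea-level rise means equal mass of meltwater, i.e. equal mass of ice lost.
Ice mass of Ardor: 7.141×10^15 kg; ice mass of Brenith: 3.290×10^16 kg.
Fraction required = 7.141×10^15 / 3.290×10^16 = 0.217 → 22 %.

≈ 22 %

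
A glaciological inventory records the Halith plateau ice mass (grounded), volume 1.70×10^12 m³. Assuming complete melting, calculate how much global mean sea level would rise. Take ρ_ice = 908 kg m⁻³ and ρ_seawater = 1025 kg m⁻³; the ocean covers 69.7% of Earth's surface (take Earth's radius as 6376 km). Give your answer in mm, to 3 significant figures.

Halith: 1.70×10^12 m³ × (908/1025) = 1.506×10^12 m³ of water.
Spread over 3.56×10^14 m² of ocean, Δh = 1.506×10^12 / 3.56×10^14 = 4.23×10^-3 m = 4.23 mm.

≈ 4.23 mm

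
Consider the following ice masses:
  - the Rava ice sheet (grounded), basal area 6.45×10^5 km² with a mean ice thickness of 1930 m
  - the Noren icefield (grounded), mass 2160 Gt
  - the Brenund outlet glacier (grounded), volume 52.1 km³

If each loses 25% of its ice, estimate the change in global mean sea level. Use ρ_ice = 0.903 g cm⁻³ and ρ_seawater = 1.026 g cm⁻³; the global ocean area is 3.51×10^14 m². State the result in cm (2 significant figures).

Rava: ice volume = 6.45×10^5 km² × 1930 m = 1.245×10^6 km³; 0.25 × 1.245×10^6 × (903/1026) = 2.739×10^5 km³ of water.
Noren: 0.25 × 2160 Gt = 5.400×10^14 kg; dividing by ρ_w = 1.026 g cm⁻³ = 1026 kg m⁻³ gives 5.263×10^11 m³ of water.
Brenund: 0.25 × 52.1 km³ × (903/1026) = 11.46 km³ of water.
Total added water ≈ 2.744×10^14 m³ over 3.51×10^14 m² → Δh = 0.782 m = 78 cm.

≈ 78 cm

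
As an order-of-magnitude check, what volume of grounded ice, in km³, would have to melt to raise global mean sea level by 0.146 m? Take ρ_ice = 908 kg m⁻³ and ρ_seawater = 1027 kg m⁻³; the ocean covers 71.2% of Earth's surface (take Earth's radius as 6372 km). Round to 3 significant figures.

Required water volume = Δh × A = 0.146 m × 3.63×10^14 m² = 5.304×10^13 m³ = 5.304×10^4 km³.
Ice volume = water volume × ρ_w/ρ_ice = 5.304×10^4 × 1027/908 = 6.00×10^4 km³.

≈ 6.00×10^4 km³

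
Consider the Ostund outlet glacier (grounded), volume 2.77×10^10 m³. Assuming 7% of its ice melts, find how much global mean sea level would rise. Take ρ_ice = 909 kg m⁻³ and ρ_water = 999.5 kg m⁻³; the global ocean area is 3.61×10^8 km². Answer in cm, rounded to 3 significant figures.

Ostund: 0.07 × 2.77×10^10 m³ × (909/999.5) = 1.763×10^9 m³ of water.
Spread over 3.61×10^14 m² of ocean, Δh = 1.763×10^9 / 3.61×10^14 = 4.88×10^-6 m = 4.88×10^-4 cm.

≈ 4.88×10^-4 cm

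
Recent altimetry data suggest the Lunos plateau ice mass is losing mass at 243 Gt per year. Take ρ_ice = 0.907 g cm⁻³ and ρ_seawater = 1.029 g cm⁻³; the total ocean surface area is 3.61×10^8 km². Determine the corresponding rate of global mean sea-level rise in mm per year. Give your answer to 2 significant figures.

≈ 0.65 mm/yr

ρ_w = 1.029 g cm⁻³ = 1029 kg m⁻³. Annual water volume added = 243 Gt / ρ_w = 2.430×10^14 kg / 1029 kg m⁻³ = 2.362×10^11 m³.
Δh per year = 2.362×10^11 / 3.61×10^14 = 6.54×10^-4 m = 0.65 mm.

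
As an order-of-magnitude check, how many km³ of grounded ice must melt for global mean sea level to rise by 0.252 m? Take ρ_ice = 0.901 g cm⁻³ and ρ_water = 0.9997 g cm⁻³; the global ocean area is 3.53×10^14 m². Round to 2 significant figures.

≈ 9.9×10^4 km³

Required water volume = Δh × A = 0.252 m × 3.53×10^14 m² = 8.896×10^13 m³ = 8.896×10^4 km³.
Ice volume = water volume × ρ_w/ρ_ice = 8.896×10^4 × 999.7/901 = 9.9×10^4 km³.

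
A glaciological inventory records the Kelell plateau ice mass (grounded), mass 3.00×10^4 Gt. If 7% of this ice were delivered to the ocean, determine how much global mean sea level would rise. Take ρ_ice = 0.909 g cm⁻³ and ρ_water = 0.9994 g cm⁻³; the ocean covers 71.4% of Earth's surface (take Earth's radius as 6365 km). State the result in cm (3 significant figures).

≈ 0.578 cm

Kelell: 0.07 × 3.00×10^4 Gt = 2.100×10^15 kg; dividing by ρ_w = 0.9994 g cm⁻³ = 999.4 kg m⁻³ gives 2.101×10^12 m³ of water.
Spread over 3.64×10^14 m² of ocean, Δh = 2.101×10^12 / 3.64×10^14 = 5.78×10^-3 m = 0.578 cm.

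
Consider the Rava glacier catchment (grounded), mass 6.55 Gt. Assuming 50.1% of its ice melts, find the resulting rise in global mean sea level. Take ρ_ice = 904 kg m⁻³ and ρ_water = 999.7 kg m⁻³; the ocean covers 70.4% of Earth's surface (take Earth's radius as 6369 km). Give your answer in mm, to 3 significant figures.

Rava: 0.501 × 6.55 Gt = 3.282×10^12 kg; dividing by ρ_w = 999.7 kg m⁻³ gives 3.283×10^9 m³ of water.
Spread over 3.59×10^14 m² of ocean, Δh = 3.283×10^9 / 3.59×10^14 = 9.15×10^-6 m = 9.15×10^-3 mm.

≈ 9.15×10^-3 mm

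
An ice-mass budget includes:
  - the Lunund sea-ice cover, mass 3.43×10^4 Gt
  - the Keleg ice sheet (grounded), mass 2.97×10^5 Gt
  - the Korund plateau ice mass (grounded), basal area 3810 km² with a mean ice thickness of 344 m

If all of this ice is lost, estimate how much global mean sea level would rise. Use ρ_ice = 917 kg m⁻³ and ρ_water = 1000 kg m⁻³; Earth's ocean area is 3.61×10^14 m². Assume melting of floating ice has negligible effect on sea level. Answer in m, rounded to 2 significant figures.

≈ 0.83 m

The Lunund sea-ice cover is floating and already displaces its own weight of water, so its melt adds essentially nothing to sea level.
Keleg: 2.97×10^5 Gt = 2.970×10^17 kg; dividing by ρ_w = 1000 kg m⁻³ gives 2.970×10^14 m³ of water.
Korund: ice volume = 3810 km² × 344 m = 1311 km³; 1311 × (917/1000) = 1202 km³ of water.
Total added water ≈ 2.982×10^14 m³ over 3.61×10^14 m² → Δh = 0.826 m.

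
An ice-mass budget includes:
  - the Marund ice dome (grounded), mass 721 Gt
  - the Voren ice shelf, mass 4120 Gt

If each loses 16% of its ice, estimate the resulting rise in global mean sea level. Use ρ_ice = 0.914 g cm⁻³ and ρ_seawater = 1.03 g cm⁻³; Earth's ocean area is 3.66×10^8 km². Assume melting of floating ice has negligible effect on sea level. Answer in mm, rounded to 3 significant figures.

≈ 0.306 mm

Marund: 0.16 × 721 Gt = 1.154×10^14 kg; dividing by ρ_w = 1.03 g cm⁻³ = 1030 kg m⁻³ gives 1.120×10^11 m³ of water.
The Voren ice shelf is floating and already displaces its own weight of water, so its melt adds essentially nothing to sea level.
Total added water ≈ 1.120×10^11 m³ over 3.66×10^14 m² → Δh = 3.06×10^-4 m = 0.306 mm.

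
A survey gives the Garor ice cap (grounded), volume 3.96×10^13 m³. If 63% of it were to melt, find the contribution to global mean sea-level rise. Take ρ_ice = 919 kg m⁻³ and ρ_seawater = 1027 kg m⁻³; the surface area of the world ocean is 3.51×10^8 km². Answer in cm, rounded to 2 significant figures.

≈ 6.4 cm

Garor: 0.63 × 3.96×10^13 m³ × (919/1027) = 2.232×10^13 m³ of water.
Spread over 3.51×10^14 m² of ocean, Δh = 2.232×10^13 / 3.51×10^14 = 0.0636 m = 6.4 cm.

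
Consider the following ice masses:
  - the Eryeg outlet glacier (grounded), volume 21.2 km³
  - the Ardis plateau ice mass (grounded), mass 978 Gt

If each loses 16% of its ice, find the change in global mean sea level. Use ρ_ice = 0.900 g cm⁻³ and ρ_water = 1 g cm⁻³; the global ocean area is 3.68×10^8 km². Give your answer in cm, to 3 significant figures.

≈ 0.0434 cm

Eryeg: 0.16 × 21.2 km³ × (900/1000) = 3.053 km³ of water.
Ardis: 0.16 × 978 Gt = 1.565×10^14 kg; dividing by ρ_w = 1 g cm⁻³ = 1000 kg m⁻³ gives 1.565×10^11 m³ of water.
Total added water ≈ 1.595×10^11 m³ over 3.68×10^14 m² → Δh = 4.34×10^-4 m = 0.0434 cm.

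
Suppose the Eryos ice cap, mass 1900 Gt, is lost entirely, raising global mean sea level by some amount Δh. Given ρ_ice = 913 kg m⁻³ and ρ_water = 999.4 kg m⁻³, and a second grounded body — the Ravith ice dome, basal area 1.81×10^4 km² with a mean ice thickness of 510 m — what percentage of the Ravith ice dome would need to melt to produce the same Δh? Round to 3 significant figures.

Equal sea-level rise means equal mass of meltwater, i.e. equal mass of ice lost.
Ice mass of Eryos: 1.900×10^15 kg; ice mass of Ravith: 8.428×10^15 kg.
Fraction required = 1.900×10^15 / 8.428×10^15 = 0.225 → 22.5 %.

≈ 22.5 %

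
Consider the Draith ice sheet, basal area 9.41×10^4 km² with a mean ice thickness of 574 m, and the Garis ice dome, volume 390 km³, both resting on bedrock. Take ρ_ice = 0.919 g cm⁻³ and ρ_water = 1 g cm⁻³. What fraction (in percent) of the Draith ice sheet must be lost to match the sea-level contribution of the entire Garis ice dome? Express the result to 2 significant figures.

Equal sea-level rise means equal mass of meltwater, i.e. equal mass of ice lost.
Ice mass of Garis: 3.584×10^14 kg; ice mass of Draith: 4.964×10^16 kg.
Fraction required = 3.584×10^14 / 4.964×10^16 = 7.22×10^-3 → 0.72 %.

≈ 0.72 %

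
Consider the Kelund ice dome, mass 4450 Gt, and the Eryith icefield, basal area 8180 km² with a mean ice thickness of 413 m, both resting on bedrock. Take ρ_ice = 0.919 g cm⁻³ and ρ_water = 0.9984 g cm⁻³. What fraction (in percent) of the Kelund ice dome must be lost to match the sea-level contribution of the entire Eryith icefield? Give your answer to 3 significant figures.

≈ 69.8 %

Equal sea-level rise means equal mass of meltwater, i.e. equal mass of ice lost.
Ice mass of Eryith: 3.105×10^15 kg; ice mass of Kelund: 4.450×10^15 kg.
Fraction required = 3.105×10^15 / 4.450×10^15 = 0.698 → 69.8 %.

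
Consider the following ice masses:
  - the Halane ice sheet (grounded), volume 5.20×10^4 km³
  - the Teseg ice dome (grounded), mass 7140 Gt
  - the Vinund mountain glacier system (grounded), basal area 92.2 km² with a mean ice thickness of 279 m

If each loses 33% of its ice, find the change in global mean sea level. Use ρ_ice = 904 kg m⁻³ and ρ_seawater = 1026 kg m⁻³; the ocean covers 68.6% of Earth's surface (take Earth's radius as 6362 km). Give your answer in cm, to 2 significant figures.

≈ 5.0 cm

Halane: 0.33 × 5.20×10^4 km³ × (904/1026) = 1.512×10^4 km³ of water.
Teseg: 0.33 × 7140 Gt = 2.356×10^15 kg; dividing by ρ_w = 1026 kg m⁻³ gives 2.296×10^12 m³ of water.
Vinund: ice volume = 92.2 km² × 279 m = 25.72 km³; 0.33 × 25.72 × (904/1026) = 7.479 km³ of water.
Total added water ≈ 1.742×10^13 m³ over 3.49×10^14 m² → Δh = 0.0499 m = 5.0 cm.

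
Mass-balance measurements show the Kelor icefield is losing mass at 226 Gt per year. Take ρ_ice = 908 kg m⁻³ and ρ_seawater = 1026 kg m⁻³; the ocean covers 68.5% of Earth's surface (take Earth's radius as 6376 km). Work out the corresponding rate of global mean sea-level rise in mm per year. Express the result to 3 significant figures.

≈ 0.629 mm/yr

ρ_w = 1026 kg m⁻³. Annual water volume added = 226 Gt / ρ_w = 2.260×10^14 kg / 1026 kg m⁻³ = 2.203×10^11 m³.
Δh per year = 2.203×10^11 / 3.50×10^14 = 6.29×10^-4 m = 0.629 mm.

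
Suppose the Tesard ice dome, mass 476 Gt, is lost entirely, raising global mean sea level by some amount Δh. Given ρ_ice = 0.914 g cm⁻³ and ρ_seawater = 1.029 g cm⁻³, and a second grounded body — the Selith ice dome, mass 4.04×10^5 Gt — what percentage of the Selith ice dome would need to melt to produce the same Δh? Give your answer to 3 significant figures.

Equal sea-level rise means equal mass of meltwater, i.e. equal mass of ice lost.
Ice mass of Tesard: 4.760×10^14 kg; ice mass of Selith: 4.040×10^17 kg.
Fraction required = 4.760×10^14 / 4.040×10^17 = 1.18×10^-3 → 0.118 %.

≈ 0.118 %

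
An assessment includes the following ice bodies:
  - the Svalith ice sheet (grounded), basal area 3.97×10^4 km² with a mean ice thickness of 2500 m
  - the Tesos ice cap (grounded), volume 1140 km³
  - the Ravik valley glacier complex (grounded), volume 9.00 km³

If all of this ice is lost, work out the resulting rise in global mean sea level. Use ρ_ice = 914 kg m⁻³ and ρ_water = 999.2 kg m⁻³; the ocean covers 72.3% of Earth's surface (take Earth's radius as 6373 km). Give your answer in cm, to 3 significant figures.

Svalith: ice volume = 3.97×10^4 km² × 2500 m = 9.925×10^4 km³; 9.925×10^4 × (914/999.2) = 9.079×10^4 km³ of water.
Tesos: 1140 km³ × (914/999.2) = 1043 km³ of water.
Ravik: 9.00 km³ × (914/999.2) = 8.233 km³ of water.
Total added water ≈ 9.184×10^13 m³ over 3.69×10^14 m² → Δh = 0.249 m = 24.9 cm.

≈ 24.9 cm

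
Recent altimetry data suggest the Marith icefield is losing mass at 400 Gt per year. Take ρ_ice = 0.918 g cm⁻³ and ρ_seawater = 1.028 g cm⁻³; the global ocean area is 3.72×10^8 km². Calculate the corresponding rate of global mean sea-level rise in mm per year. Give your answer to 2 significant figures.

ρ_w = 1.028 g cm⁻³ = 1028 kg m⁻³. Annual water volume added = 400 Gt / ρ_w = 4.000×10^14 kg / 1028 kg m⁻³ = 3.891×10^11 m³.
Δh per year = 3.891×10^11 / 3.72×10^14 = 1.05×10^-3 m = 1.0 mm.

≈ 1.0 mm/yr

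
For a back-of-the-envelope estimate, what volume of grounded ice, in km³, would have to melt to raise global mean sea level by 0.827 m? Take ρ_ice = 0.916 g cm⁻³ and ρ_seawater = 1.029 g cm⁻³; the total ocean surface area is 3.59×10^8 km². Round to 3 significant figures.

Required water volume = Δh × A = 0.827 m × 3.59×10^14 m² = 2.969×10^14 m³ = 2.969×10^5 km³.
Ice volume = water volume × ρ_w/ρ_ice = 2.969×10^5 × 1029/916 = 3.34×10^5 km³.

≈ 3.34×10^5 km³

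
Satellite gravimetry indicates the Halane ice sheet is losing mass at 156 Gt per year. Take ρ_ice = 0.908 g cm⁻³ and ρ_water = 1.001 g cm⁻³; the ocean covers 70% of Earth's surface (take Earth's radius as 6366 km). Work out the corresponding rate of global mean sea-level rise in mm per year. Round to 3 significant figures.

≈ 0.437 mm/yr

ρ_w = 1.001 g cm⁻³ = 1001 kg m⁻³. Annual water volume added = 156 Gt / ρ_w = 1.560×10^14 kg / 1001 kg m⁻³ = 1.558×10^11 m³.
Δh per year = 1.558×10^11 / 3.56×10^14 = 4.37×10^-4 m = 0.437 mm.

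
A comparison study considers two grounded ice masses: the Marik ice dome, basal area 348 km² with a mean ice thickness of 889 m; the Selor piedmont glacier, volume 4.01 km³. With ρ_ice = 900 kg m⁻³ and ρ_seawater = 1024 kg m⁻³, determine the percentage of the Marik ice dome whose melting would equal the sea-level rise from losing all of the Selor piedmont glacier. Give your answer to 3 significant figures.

Equal sea-level rise means equal mass of meltwater, i.e. equal mass of ice lost.
Ice mass of Selor: 3.609×10^12 kg; ice mass of Marik: 2.784×10^14 kg.
Fraction required = 3.609×10^12 / 2.784×10^14 = 0.0130 → 1.30 %.

≈ 1.30 %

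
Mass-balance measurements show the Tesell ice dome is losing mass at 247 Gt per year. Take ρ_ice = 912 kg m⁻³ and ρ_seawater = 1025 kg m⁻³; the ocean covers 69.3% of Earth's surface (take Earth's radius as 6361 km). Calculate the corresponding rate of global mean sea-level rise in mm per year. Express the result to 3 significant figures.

ρ_w = 1025 kg m⁻³. Annual water volume added = 247 Gt / ρ_w = 2.470×10^14 kg / 1025 kg m⁻³ = 2.410×10^11 m³.
Δh per year = 2.410×10^11 / 3.52×10^14 = 6.84×10^-4 m = 0.684 mm.

≈ 0.684 mm/yr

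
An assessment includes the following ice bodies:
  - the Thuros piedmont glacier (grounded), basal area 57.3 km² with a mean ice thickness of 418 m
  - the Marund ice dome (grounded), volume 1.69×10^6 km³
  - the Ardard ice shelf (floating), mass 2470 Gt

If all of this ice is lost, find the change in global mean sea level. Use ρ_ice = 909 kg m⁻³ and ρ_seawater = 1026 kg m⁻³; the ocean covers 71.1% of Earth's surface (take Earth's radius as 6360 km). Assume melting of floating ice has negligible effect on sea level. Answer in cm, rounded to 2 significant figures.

≈ 410 cm

Thuros: ice volume = 57.3 km² × 418 m = 23.95 km³; 23.95 × (909/1026) = 21.22 km³ of water.
Marund: 1.69×10^6 km³ × (909/1026) = 1.497×10^6 km³ of water.
The Ardard ice shelf is floating and already displaces its own weight of water, so its melt adds essentially nothing to sea level.
Total added water ≈ 1.497×10^15 m³ over 3.61×10^14 m² → Δh = 4.14 m = 410 cm.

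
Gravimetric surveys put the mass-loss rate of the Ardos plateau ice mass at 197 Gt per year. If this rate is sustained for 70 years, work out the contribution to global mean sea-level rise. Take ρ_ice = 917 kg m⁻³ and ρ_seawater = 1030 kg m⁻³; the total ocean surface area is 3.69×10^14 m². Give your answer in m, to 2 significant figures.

Total mass lost = 197 Gt/yr × 70 yr = 1.379×10^4 Gt = 1.379×10^16 kg.
ρ_w = 1030 kg m⁻³, so water volume = 1.379×10^16 / 1030 = 1.339×10^13 m³.
Δh = 1.339×10^13 / 3.69×10^14 = 0.0363 m.

≈ 0.036 m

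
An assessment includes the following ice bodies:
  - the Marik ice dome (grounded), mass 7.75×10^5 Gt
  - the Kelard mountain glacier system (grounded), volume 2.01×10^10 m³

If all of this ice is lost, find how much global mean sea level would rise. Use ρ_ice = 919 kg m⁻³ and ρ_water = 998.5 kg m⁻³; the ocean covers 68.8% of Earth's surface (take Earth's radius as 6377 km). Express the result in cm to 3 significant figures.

Marik: 7.75×10^5 Gt = 7.750×10^17 kg; dividing by ρ_w = 998.5 kg m⁻³ gives 7.762×10^14 m³ of water.
Kelard: 2.01×10^10 m³ × (919/998.5) = 1.850×10^10 m³ of water.
Total added water ≈ 7.762×10^14 m³ over 3.52×10^14 m² → Δh = 2.21 m = 221 cm.

≈ 221 cm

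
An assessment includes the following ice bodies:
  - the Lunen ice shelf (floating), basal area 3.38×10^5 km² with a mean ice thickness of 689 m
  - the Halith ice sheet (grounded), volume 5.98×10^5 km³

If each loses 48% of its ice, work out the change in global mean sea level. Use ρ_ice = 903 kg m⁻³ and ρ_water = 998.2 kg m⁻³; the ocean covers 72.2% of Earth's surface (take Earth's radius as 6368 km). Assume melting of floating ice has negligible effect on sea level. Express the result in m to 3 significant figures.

≈ 0.706 m

The Lunen ice shelf is floating and already displaces its own weight of water, so its melt adds essentially nothing to sea level.
Halith: 0.48 × 5.98×10^5 km³ × (903/998.2) = 2.597×10^5 km³ of water.
Total added water ≈ 2.597×10^14 m³ over 3.68×10^14 m² → Δh = 0.706 m.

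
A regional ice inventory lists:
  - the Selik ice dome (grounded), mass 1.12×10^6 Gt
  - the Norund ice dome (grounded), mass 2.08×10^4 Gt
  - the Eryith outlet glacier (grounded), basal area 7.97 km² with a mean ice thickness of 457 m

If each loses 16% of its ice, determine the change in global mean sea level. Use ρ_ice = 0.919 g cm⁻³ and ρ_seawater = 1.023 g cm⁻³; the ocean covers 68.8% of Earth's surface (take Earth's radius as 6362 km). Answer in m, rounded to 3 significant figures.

Selik: 0.16 × 1.12×10^6 Gt = 1.792×10^17 kg; dividing by ρ_w = 1.023 g cm⁻³ = 1023 kg m⁻³ gives 1.752×10^14 m³ of water.
Norund: 0.16 × 2.08×10^4 Gt = 3.328×10^15 kg; dividing by ρ_w = 1023 kg m⁻³ gives 3.253×10^12 m³ of water.
Eryith: ice volume = 7.97 km² × 457 m = 3.642 km³; 0.16 × 3.642 × (919/1023) = 0.5235 km³ of water.
Total added water ≈ 1.784×10^14 m³ over 3.50×10^14 m² → Δh = 0.510 m.

≈ 0.510 m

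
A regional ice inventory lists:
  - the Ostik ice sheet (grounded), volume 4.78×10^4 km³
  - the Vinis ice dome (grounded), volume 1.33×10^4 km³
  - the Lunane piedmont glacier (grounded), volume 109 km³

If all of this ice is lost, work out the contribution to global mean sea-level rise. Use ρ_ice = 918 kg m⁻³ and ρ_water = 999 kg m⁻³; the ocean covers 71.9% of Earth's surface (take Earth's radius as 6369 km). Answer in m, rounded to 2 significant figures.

Ostik: 4.78×10^4 km³ × (918/999) = 4.392×10^4 km³ of water.
Vinis: 1.33×10^4 km³ × (918/999) = 1.222×10^4 km³ of water.
Lunane: 109 km³ × (918/999) = 100.2 km³ of water.
Total added water ≈ 5.625×10^13 m³ over 3.67×10^14 m² → Δh = 0.153 m.

≈ 0.15 m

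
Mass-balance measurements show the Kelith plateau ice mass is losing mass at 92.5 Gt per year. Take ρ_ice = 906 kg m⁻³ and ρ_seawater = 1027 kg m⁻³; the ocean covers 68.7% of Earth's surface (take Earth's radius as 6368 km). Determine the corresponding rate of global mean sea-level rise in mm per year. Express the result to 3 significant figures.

≈ 0.257 mm/yr

ρ_w = 1027 kg m⁻³. Annual water volume added = 92.5 Gt / ρ_w = 9.250×10^13 kg / 1027 kg m⁻³ = 9.007×10^10 m³.
Δh per year = 9.007×10^10 / 3.50×10^14 = 2.57×10^-4 m = 0.257 mm.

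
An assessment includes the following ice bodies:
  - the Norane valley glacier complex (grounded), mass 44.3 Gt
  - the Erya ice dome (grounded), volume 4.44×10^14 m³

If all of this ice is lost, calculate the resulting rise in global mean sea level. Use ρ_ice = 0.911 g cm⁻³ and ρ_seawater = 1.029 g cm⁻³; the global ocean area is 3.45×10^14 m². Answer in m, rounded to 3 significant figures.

Norane: 44.3 Gt = 4.430×10^13 kg; dividing by ρ_w = 1.029 g cm⁻³ = 1029 kg m⁻³ gives 4.305×10^10 m³ of water.
Erya: 4.44×10^14 m³ × (911/1029) = 3.931×10^14 m³ of water.
Total added water ≈ 3.931×10^14 m³ over 3.45×10^14 m² → Δh = 1.14 m.

≈ 1.14 m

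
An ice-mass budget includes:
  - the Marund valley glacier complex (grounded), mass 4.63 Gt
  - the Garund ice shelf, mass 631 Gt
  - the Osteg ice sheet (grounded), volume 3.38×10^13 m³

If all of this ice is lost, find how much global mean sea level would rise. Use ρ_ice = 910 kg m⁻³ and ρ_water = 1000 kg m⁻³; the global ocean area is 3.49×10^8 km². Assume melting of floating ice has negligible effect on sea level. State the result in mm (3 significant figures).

≈ 88.1 mm

Marund: 4.63 Gt = 4.630×10^12 kg; dividing by ρ_w = 1000 kg m⁻³ gives 4.630×10^9 m³ of water.
The Garund ice shelf is floating and already displaces its own weight of water, so its melt adds essentially nothing to sea level.
Osteg: 3.38×10^13 m³ × (910/1000) = 3.076×10^13 m³ of water.
Total added water ≈ 3.076×10^13 m³ over 3.49×10^14 m² → Δh = 0.0881 m = 88.1 mm.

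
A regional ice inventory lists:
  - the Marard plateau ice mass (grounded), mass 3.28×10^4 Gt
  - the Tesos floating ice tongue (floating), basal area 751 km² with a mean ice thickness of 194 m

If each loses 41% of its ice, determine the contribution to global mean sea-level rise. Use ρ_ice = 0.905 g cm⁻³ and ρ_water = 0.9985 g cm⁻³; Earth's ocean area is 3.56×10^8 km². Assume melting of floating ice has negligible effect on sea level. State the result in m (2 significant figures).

Marard: 0.41 × 3.28×10^4 Gt = 1.345×10^16 kg; dividing by ρ_w = 0.9985 g cm⁻³ = 998.5 kg m⁻³ gives 1.347×10^13 m³ of water.
The Tesos floating ice tongue is floating and already displaces its own weight of water, so its melt adds essentially nothing to sea level.
Total added water ≈ 1.347×10^13 m³ over 3.56×10^14 m² → Δh = 0.0378 m.

≈ 0.038 m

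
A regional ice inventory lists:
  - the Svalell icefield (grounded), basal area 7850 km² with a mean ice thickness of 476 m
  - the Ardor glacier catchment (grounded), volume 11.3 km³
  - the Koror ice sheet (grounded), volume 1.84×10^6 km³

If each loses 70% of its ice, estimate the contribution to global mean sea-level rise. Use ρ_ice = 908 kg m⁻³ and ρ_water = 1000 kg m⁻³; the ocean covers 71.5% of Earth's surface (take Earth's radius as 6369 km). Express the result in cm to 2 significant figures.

Svalell: ice volume = 7850 km² × 476 m = 3737 km³; 0.7 × 3737 × (908/1000) = 2375 km³ of water.
Ardor: 0.7 × 11.3 km³ × (908/1000) = 7.182 km³ of water.
Koror: 0.7 × 1.84×10^6 km³ × (908/1000) = 1.170×10^6 km³ of water.
Total added water ≈ 1.172×10^15 m³ over 3.64×10^14 m² → Δh = 3.22 m = 320 cm.

≈ 320 cm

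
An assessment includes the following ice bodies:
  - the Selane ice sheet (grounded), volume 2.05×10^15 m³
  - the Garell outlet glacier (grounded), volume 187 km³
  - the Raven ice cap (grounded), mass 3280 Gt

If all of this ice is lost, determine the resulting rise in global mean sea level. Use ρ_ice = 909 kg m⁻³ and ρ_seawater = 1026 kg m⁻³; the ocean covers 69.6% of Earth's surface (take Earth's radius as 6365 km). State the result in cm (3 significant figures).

≈ 514 cm

Selane: 2.05×10^15 m³ × (909/1026) = 1.816×10^15 m³ of water.
Garell: 187 km³ × (909/1026) = 165.7 km³ of water.
Raven: 3280 Gt = 3.280×10^15 kg; dividing by ρ_w = 1026 kg m⁻³ gives 3.197×10^12 m³ of water.
Total added water ≈ 1.820×10^15 m³ over 3.54×10^14 m² → Δh = 5.14 m = 514 cm.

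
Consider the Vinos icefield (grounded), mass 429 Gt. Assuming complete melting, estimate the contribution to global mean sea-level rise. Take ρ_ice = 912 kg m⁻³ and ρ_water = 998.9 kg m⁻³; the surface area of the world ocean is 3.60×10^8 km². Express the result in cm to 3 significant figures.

≈ 0.119 cm

Vinos: 429 Gt = 4.290×10^14 kg; dividing by ρ_w = 998.9 kg m⁻³ gives 4.295×10^11 m³ of water.
Spread over 3.60×10^14 m² of ocean, Δh = 4.295×10^11 / 3.60×10^14 = 1.19×10^-3 m = 0.119 cm.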